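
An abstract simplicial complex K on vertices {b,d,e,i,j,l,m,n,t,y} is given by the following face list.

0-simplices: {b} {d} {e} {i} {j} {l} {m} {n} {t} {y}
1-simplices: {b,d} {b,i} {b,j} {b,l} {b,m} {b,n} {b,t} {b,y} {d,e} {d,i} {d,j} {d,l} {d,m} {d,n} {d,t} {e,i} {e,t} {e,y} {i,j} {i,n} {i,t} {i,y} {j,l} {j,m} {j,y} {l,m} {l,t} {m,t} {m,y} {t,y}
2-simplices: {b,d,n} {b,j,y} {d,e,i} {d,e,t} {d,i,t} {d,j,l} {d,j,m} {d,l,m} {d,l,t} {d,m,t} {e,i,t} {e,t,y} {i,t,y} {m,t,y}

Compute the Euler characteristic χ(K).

χ(K)=-6

n_0=10 n_1=30 n_2=14
χ=+10−30+14=-6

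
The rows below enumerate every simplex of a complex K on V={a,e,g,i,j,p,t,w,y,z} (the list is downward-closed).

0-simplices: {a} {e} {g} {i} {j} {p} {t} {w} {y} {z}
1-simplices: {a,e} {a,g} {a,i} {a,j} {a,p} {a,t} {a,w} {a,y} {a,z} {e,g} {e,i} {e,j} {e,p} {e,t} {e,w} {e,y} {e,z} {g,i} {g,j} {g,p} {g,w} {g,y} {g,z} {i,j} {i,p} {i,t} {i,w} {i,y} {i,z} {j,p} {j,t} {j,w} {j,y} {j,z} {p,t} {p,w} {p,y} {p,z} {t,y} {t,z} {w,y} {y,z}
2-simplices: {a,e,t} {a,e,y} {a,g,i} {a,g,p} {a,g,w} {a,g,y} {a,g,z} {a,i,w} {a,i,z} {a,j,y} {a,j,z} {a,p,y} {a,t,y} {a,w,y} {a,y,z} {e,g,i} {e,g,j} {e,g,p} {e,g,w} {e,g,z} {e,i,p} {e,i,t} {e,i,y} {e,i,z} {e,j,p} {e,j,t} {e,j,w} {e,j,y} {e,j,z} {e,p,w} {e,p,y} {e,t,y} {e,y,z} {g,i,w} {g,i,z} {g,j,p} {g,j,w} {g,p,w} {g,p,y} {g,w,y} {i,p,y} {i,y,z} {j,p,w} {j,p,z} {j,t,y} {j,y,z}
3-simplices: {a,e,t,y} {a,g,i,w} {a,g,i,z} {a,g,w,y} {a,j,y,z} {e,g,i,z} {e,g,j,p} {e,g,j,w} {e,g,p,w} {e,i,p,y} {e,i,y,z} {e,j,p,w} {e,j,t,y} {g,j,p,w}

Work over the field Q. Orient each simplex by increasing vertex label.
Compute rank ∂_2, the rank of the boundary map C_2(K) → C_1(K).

rank∂_2=30

n_0=10 n_1=42 n_2=46 n_3=14  [Q]
∂1: piv[ae,ag,ai,aj,ap,at,aw,ay,az] rk=9  ker:eg,ei,ej,ep,et,ew,ey,ez,gi,gj,gp,gw,gy,gz,ij,ip,it,iw,iy,iz,jp,jt,jw,jy,jz,pt,pw,py,pz,ty,tz,wy,yz
∂2: piv[aet,aey,agi,agp,agw,agy,agz,aiw,aiz,ajy,ajz,apy,aty,awy,ayz,egi,egj,egp,egw,egz,eip,eit,eiy,ejp,ejt,ejw,ejy,ejz,epw,jpz] rk=30  ker:eiz,epy,ety,eyz,giw,giz,gjp,gjw,gpw,gpy,gwy,ipy,iyz,jpw,jty,jyz
∂3: piv[aety,agiw,agiz,agwy,ajyz,egiz,egjp,egjw,egpw,eipy,eiyz,ejpw,ejty] rk=13  ker:gjpw
rk∂_2=30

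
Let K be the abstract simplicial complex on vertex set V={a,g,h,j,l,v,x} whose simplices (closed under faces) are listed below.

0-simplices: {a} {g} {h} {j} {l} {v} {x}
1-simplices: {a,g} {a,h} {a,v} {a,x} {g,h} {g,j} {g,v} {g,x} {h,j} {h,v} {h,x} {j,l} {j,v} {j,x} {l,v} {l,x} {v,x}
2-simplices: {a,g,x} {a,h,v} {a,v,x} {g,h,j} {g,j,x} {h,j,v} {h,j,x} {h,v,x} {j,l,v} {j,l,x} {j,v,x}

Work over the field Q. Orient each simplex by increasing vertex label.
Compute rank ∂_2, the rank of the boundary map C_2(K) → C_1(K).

n_0=7 n_1=17 n_2=11  [Q]
∂1: piv[ag,ah,av,ax,gj,jl] rk=6  ker:gh,gv,gx,hj,hv,hx,jv,jx,lv,lx,vx
∂2: piv[agx,ahv,avx,ghj,gjx,hjv,hjx,hvx,jlv,jlx] rk=10  ker:jvx
rk∂_2=10

rank∂_2=10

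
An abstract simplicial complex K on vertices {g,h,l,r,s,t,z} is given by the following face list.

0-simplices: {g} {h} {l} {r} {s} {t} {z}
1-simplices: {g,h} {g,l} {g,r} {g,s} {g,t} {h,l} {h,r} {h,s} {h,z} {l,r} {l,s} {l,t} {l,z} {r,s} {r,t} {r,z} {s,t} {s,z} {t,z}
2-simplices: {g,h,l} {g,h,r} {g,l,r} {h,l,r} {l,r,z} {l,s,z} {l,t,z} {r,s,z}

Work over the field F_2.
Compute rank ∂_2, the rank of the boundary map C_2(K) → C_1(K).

n_0=7 n_1=19 n_2=8  [Z2]
∂1: piv[gh,gl,gr,gs,gt,hz] rk=6  ker:hl,hr,hs,lr,ls,lt,lz,rs,rt,rz,st,sz,tz
∂2: piv[ghl,ghr,glr,lrz,lsz,ltz,rsz] rk=7  ker:hlr
rk∂_2=7

rank∂_2=7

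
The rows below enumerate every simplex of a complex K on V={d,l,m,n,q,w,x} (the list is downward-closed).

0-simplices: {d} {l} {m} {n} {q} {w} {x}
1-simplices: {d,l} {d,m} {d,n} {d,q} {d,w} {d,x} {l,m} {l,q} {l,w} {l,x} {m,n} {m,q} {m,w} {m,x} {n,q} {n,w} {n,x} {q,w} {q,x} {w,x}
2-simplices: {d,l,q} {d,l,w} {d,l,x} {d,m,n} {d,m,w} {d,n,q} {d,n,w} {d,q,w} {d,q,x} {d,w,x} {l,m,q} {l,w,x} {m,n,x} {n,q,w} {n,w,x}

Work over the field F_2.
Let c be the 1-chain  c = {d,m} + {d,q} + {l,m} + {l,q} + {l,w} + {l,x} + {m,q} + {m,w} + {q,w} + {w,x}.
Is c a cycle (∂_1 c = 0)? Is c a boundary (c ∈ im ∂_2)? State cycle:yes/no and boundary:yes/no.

cycle:yes boundary:yes

n_0=7 n_1=20 n_2=15  [Z2]
∂1: piv[dl,dm,dn,dq,dw,dx] rk=6  ker:lm,lq,lw,lx,mn,mq,mw,mx,nq,nw,nx,qw,qx,wx
∂2: piv[dlq,dlw,dlx,dmn,dmw,dnq,dnw,dqw,dqx,dwx,lmq,mnx,nwx] rk=13  ker:lwx,nqw
∂1c = 0
c vs im∂2: reduces to 0 ⇒ boundary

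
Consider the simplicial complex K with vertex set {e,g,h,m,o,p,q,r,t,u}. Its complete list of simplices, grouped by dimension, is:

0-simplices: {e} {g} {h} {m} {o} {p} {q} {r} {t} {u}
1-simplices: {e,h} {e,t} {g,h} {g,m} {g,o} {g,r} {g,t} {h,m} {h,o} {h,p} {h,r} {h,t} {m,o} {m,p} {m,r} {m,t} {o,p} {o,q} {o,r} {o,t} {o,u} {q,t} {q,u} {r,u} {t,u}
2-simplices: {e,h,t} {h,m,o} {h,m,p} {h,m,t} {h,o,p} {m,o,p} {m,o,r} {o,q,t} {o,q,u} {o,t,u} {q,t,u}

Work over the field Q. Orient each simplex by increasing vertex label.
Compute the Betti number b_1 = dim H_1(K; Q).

n_0=10 n_1=25 n_2=11  [Q]
∂1: piv[eh,et,gh,gm,go,gr,hp,oq,ou] rk=9  ker:gt,hm,ho,hr,ht,mo,mp,mr,mt,op,or,ot,qt,qu,ru,tu
∂2: piv[eht,hmo,hmp,hmt,hop,mor,oqt,oqu,otu] rk=9  ker:mop,qtu
b_1=(25−9)−9=7

b_1=7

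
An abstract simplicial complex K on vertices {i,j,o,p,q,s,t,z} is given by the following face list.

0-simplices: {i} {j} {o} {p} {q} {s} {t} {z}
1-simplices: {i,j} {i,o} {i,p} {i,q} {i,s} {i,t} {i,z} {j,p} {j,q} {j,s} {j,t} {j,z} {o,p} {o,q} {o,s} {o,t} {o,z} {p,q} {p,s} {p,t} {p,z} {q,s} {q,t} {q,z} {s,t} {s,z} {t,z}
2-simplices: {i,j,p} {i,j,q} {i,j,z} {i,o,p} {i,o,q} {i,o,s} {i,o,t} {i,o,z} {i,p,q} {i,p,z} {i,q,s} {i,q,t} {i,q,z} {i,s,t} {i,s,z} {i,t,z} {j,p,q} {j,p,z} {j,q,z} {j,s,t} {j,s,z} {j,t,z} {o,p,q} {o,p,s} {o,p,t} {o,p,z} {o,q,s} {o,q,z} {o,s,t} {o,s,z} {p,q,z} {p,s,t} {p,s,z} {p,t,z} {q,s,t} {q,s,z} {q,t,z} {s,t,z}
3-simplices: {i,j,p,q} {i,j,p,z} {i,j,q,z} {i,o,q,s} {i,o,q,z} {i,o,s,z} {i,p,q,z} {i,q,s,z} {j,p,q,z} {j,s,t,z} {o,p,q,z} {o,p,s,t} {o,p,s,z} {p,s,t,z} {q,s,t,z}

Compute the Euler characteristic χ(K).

n_0=8 n_1=27 n_2=38 n_3=15
χ=+8−27+38−15=4

χ(K)=4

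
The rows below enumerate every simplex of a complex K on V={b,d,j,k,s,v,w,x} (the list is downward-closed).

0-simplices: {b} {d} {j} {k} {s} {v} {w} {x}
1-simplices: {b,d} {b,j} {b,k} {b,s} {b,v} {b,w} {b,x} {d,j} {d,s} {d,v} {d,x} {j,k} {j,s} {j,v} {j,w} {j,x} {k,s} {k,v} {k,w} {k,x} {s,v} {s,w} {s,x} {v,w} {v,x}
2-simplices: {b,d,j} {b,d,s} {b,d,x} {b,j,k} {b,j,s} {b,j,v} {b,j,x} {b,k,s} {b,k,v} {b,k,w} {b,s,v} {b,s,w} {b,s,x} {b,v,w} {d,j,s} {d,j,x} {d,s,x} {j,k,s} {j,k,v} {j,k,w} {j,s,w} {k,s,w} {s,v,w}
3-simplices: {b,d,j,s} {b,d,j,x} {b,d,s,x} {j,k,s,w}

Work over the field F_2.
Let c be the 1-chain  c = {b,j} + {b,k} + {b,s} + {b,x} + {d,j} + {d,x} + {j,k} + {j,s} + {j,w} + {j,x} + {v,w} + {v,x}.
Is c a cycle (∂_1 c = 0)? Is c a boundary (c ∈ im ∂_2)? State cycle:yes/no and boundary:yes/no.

n_0=8 n_1=25 n_2=23 n_3=4  [Z2]
∂1: piv[bd,bj,bk,bs,bv,bw,bx] rk=7  ker:dj,ds,dv,dx,jk,js,jv,jw,jx,ks,kv,kw,kx,sv,sw,sx,vw,vx
∂2: piv[bdj,bds,bdx,bjk,bjs,bjv,bjx,bks,bkv,bkw,bsv,bsw,bsx,bvw,jkw] rk=15  ker:djs,djx,dsx,jks,jkv,jsw,ksw,svw
∂3: piv[bdjs,bdjx,bdsx,jksw] rk=4
∂1c = 0
c vs im∂2: residual ≠ 0 ⇒ not boundary

cycle:yes boundary:no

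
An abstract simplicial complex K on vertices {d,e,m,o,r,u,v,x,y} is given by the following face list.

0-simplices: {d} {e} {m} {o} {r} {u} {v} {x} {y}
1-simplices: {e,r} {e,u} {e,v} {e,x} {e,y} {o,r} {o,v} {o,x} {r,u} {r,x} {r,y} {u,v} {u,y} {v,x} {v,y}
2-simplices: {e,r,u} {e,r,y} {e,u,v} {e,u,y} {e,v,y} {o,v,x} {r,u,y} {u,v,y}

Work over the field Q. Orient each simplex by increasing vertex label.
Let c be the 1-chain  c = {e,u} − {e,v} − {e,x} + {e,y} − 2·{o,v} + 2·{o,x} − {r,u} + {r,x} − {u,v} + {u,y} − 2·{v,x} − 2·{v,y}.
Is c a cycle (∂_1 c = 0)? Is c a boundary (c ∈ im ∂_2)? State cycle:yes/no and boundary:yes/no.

n_0=9 n_1=15 n_2=8  [Q]
∂1: piv[er,eu,ev,ex,ey,or] rk=6  ker:ov,ox,ru,rx,ry,uv,uy,vx,vy
∂2: piv[eru,ery,euv,euy,evy,ovx] rk=6  ker:ruy,uvy
∂1c = 0
c vs im∂2: residual ≠ 0 ⇒ not boundary

cycle:yes boundary:no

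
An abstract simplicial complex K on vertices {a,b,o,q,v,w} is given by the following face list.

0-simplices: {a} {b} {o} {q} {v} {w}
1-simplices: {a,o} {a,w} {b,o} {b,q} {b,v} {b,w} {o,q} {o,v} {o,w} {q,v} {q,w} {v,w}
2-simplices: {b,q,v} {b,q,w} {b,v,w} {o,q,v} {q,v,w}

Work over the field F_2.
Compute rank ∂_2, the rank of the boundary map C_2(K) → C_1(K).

rank∂_2=4

n_0=6 n_1=12 n_2=5  [Z2]
∂1: piv[ao,aw,bo,bq,bv] rk=5  ker:bw,oq,ov,ow,qv,qw,vw
∂2: piv[bqv,bqw,bvw,oqv] rk=4  ker:qvw
rk∂_2=4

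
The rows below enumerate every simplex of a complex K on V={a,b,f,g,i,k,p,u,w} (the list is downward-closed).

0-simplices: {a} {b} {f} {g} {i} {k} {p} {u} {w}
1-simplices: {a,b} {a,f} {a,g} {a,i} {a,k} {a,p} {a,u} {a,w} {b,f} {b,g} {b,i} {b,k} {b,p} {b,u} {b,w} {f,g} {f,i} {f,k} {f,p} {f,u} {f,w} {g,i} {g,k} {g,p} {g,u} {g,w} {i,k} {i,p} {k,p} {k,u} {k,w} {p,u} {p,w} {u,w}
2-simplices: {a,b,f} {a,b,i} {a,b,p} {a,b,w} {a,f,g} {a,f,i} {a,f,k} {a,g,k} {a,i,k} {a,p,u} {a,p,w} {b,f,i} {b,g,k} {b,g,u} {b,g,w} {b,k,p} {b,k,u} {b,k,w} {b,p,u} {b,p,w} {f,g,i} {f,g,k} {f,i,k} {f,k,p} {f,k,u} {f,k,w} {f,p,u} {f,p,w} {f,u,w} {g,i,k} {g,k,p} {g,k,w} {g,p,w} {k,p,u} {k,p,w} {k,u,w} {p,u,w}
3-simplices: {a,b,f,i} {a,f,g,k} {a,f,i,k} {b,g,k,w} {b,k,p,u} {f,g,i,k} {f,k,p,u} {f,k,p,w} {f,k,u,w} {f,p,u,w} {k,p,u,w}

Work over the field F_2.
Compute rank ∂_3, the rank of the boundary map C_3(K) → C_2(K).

n_0=9 n_1=34 n_2=37 n_3=11  [Z2]
∂1: piv[ab,af,ag,ai,ak,ap,au,aw] rk=8  ker:bf,bg,bi,bk,bp,bu,bw,fg,fi,fk,fp,fu,fw,gi,gk,gp,gu,gw,ik,ip,kp,ku,kw,pu,pw,uw
∂2: piv[abf,abi,abp,abw,afg,afi,afk,agk,aik,apu,apw,bgk,bgu,bgw,bkp,bku,bkw,bpu,fgi,fkp,fku,fkw,fuw,gkp] rk=24  ker:bfi,bpw,fgk,fik,fpu,fpw,gik,gkw,gpw,kpu,kpw,kuw,puw
∂3: piv[abfi,afgk,afik,bgkw,bkpu,fgik,fkpu,fkpw,fkuw,fpuw] rk=10  ker:kpuw
rk∂_3=10

rank∂_3=10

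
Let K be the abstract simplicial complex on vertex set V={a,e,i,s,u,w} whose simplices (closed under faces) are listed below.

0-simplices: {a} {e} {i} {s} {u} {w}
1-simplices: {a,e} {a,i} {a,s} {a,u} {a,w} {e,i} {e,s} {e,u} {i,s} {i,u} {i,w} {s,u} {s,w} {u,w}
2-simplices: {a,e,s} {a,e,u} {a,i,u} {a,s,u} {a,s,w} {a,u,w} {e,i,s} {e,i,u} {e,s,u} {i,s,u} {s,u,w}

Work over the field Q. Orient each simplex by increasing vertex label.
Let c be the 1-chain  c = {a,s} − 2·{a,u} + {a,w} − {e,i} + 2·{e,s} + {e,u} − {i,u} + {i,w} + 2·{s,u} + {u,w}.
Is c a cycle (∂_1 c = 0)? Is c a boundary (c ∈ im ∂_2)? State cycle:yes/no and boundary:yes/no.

n_0=6 n_1=14 n_2=11  [Q]
∂1: piv[ae,ai,as,au,aw] rk=5  ker:ei,es,eu,is,iu,iw,su,sw,uw
∂2: piv[aes,aeu,aiu,asu,asw,auw,eis,eiu] rk=8  ker:esu,isu,suw
∂1c = −2·{e} − {i} + {s} − {u} + 3·{w}

cycle:no boundary:no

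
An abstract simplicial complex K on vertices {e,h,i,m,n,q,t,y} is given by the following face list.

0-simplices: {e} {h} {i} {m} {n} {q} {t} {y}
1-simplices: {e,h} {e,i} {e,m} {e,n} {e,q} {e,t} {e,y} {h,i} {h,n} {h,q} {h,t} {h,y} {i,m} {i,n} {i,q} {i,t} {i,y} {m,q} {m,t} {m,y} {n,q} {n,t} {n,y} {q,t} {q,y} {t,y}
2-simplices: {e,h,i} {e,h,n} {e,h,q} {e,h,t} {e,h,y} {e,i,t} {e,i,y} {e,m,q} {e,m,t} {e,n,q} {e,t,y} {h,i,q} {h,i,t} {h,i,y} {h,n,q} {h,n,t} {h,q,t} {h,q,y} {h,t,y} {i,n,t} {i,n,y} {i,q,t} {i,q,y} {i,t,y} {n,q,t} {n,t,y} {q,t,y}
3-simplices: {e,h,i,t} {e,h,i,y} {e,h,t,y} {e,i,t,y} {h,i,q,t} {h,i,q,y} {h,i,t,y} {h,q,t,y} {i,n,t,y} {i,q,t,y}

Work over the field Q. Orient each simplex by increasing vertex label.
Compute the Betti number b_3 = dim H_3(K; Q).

b_3=2

n_0=8 n_1=26 n_2=27 n_3=10  [Q]
∂1: piv[eh,ei,em,en,eq,et,ey] rk=7  ker:hi,hn,hq,ht,hy,im,in,iq,it,iy,mq,mt,my,nq,nt,ny,qt,qy,ty
∂2: piv[ehi,ehn,ehq,eht,ehy,eit,eiy,emq,emt,enq,ety,hiq,hnt,hqt,hqy,int,iny] rk=17  ker:hit,hiy,hnq,hty,iqt,iqy,ity,nqt,nty,qty
∂3: piv[ehit,ehiy,ehty,eity,hiqt,hiqy,hqty,inty] rk=8  ker:hity,iqty
b_3=(10−8)−0=2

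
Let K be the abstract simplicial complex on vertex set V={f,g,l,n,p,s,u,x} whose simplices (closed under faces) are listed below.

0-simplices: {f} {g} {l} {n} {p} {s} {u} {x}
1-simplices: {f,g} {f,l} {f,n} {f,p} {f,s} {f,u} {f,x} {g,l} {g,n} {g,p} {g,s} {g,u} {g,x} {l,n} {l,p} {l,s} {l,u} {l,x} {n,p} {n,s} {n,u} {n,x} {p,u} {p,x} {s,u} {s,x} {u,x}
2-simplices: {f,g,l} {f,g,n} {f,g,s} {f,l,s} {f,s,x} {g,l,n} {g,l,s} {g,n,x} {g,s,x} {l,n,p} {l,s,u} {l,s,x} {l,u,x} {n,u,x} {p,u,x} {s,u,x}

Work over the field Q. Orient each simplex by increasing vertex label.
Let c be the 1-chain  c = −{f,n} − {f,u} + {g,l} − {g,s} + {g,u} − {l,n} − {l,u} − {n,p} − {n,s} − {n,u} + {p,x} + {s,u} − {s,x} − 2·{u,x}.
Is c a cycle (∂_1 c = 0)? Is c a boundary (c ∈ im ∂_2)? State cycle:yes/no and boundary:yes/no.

cycle:no boundary:no

n_0=8 n_1=27 n_2=16  [Q]
∂1: piv[fg,fl,fn,fp,fs,fu,fx] rk=7  ker:gl,gn,gp,gs,gu,gx,ln,lp,ls,lu,lx,np,ns,nu,nx,pu,px,su,sx,ux
∂2: piv[fgl,fgn,fgs,fls,fsx,gln,gnx,gsx,lnp,lsu,lsx,lux,nux,pux] rk=14  ker:gls,sux
∂1c = 2·{f} − {g} + 3·{l} + {n} − 2·{p} − 2·{s} + {u} − 2·{x}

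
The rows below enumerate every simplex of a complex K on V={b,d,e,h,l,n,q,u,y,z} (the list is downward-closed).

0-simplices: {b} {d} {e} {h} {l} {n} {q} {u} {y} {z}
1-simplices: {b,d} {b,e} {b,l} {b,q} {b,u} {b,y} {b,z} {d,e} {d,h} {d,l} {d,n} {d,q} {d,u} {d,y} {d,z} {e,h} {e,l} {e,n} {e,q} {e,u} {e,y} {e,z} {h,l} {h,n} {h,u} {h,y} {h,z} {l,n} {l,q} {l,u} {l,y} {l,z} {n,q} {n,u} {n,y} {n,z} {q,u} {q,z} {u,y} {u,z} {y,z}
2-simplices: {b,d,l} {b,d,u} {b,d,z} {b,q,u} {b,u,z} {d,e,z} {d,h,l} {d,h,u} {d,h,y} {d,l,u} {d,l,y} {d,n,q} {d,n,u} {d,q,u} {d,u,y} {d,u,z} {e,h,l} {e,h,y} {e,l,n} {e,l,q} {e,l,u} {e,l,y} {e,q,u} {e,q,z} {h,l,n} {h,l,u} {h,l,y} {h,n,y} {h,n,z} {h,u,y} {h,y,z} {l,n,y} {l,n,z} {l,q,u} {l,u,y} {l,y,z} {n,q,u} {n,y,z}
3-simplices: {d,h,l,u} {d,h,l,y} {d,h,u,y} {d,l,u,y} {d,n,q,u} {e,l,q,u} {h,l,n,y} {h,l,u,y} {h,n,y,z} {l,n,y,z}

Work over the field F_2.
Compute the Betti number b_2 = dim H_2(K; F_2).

b_2=2

n_0=10 n_1=41 n_2=38 n_3=10  [Z2]
∂1: piv[bd,be,bl,bq,bu,by,bz,dh,dn] rk=9  ker:de,dl,dq,du,dy,dz,eh,el,en,eq,eu,ey,ez,hl,hn,hu,hy,hz,ln,lq,lu,ly,lz,nq,nu,ny,nz,qu,qz,uy,uz,yz
∂2: piv[bdl,bdu,bdz,bqu,buz,dez,dhl,dhu,dhy,dlu,dly,dnq,dnu,dqu,duy,ehl,ehy,eln,elq,elu,equ,eqz,hln,hny,hnz,hyz,lnz] rk=27  ker:duz,ely,hlu,hly,huy,lny,lqu,luy,lyz,nqu,nyz
∂3: piv[dhlu,dhly,dhuy,dluy,dnqu,elqu,hlny,hnyz,lnyz] rk=9  ker:hluy
b_2=(38−27)−9=2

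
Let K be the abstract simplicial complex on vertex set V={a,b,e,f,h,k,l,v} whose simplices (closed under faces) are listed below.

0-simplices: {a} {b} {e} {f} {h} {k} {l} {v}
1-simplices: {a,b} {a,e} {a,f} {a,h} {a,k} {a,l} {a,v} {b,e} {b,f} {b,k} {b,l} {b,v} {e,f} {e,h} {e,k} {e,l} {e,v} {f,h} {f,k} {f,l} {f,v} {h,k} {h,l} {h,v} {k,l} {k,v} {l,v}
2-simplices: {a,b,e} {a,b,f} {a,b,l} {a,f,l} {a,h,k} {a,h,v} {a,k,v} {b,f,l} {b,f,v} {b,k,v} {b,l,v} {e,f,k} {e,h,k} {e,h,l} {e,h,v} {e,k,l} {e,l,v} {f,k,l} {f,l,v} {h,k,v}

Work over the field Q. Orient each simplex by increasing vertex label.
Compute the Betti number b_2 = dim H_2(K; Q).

b_2=3

n_0=8 n_1=27 n_2=20  [Q]
∂1: piv[ab,ae,af,ah,ak,al,av] rk=7  ker:be,bf,bk,bl,bv,ef,eh,ek,el,ev,fh,fk,fl,fv,hk,hl,hv,kl,kv,lv
∂2: piv[abe,abf,abl,afl,ahk,ahv,akv,bfv,bkv,blv,efk,ehk,ehl,ehv,ekl,elv,fkl] rk=17  ker:bfl,flv,hkv
b_2=(20−17)−0=3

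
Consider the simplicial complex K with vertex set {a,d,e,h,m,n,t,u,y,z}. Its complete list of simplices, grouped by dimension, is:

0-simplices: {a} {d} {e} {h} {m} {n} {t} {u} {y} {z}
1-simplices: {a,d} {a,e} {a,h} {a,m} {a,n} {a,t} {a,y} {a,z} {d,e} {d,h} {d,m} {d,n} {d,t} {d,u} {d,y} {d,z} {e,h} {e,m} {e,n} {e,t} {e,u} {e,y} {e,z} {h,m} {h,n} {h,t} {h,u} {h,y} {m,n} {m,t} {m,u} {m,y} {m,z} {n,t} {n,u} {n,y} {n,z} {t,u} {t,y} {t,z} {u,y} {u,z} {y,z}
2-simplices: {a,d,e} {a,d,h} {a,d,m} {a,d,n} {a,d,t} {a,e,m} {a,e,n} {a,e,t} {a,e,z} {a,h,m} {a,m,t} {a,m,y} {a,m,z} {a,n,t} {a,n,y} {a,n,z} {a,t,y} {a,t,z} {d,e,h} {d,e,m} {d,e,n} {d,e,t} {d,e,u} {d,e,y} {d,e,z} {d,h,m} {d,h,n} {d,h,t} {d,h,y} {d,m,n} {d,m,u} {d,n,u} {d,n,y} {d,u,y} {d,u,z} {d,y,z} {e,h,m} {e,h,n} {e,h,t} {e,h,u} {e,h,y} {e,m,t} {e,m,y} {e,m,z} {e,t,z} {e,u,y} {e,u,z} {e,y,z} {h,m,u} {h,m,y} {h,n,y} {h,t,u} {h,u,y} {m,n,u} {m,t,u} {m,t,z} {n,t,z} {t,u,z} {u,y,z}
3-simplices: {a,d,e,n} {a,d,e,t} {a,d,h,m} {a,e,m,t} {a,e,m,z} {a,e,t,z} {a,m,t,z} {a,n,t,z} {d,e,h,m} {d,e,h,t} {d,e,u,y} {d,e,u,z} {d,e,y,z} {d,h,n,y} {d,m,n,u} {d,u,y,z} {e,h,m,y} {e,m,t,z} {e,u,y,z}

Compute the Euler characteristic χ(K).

χ(K)=7

n_0=10 n_1=43 n_2=59 n_3=19
χ=+10−43+59−19=7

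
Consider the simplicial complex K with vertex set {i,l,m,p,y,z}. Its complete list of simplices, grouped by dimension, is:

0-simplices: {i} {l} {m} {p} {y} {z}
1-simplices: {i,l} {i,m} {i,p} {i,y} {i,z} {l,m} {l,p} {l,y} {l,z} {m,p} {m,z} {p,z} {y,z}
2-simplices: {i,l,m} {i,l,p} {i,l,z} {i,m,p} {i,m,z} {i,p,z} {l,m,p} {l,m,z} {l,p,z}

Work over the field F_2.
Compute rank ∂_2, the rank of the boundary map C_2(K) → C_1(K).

rank∂_2=6

n_0=6 n_1=13 n_2=9  [Z2]
∂1: piv[il,im,ip,iy,iz] rk=5  ker:lm,lp,ly,lz,mp,mz,pz,yz
∂2: piv[ilm,ilp,ilz,imp,imz,ipz] rk=6  ker:lmp,lmz,lpz
rk∂_2=6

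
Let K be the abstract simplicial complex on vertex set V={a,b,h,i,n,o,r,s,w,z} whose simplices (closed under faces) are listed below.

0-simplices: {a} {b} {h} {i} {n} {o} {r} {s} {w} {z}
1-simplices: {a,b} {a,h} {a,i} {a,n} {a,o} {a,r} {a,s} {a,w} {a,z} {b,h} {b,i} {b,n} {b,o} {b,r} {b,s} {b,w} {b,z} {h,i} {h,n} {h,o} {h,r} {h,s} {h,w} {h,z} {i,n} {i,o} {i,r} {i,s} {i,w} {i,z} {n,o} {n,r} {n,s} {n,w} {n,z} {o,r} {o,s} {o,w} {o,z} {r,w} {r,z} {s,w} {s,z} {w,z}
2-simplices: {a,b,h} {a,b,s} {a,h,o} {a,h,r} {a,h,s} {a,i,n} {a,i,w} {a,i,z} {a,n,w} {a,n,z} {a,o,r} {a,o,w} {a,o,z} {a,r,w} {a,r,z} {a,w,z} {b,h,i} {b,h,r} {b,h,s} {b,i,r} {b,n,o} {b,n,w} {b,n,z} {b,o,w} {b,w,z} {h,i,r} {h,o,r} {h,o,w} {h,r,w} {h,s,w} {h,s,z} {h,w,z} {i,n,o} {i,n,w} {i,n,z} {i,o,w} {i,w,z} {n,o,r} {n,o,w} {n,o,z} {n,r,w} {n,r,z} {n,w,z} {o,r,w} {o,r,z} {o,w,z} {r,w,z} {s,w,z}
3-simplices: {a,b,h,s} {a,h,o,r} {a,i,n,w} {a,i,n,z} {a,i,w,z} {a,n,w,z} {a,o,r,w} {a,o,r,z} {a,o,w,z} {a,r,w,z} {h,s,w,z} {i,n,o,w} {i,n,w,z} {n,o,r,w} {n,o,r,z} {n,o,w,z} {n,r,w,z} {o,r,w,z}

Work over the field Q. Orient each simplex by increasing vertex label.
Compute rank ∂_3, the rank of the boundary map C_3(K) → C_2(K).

rank∂_3=15

n_0=10 n_1=44 n_2=48 n_3=18  [Q]
∂1: piv[ab,ah,ai,an,ao,ar,as,aw,az] rk=9  ker:bh,bi,bn,bo,br,bs,bw,bz,hi,hn,ho,hr,hs,hw,hz,in,io,ir,is,iw,iz,no,nr,ns,nw,nz,or,os,ow,oz,rw,rz,sw,sz,wz
∂2: piv[abh,abs,aho,ahr,ahs,ain,aiw,aiz,anw,anz,aor,aow,aoz,arw,arz,awz,bhi,bhr,bir,bno,bnw,bnz,bow,how,hsw,hsz,hwz,ino,nor] rk=29  ker:bhs,bwz,hir,hor,hrw,inw,inz,iow,iwz,now,noz,nrw,nrz,nwz,orw,orz,owz,rwz,swz
∂3: piv[abhs,ahor,ainw,ainz,aiwz,anwz,aorw,aorz,aowz,arwz,hswz,inow,norw,norz,nowz] rk=15  ker:inwz,nrwz,orwz
rk∂_3=15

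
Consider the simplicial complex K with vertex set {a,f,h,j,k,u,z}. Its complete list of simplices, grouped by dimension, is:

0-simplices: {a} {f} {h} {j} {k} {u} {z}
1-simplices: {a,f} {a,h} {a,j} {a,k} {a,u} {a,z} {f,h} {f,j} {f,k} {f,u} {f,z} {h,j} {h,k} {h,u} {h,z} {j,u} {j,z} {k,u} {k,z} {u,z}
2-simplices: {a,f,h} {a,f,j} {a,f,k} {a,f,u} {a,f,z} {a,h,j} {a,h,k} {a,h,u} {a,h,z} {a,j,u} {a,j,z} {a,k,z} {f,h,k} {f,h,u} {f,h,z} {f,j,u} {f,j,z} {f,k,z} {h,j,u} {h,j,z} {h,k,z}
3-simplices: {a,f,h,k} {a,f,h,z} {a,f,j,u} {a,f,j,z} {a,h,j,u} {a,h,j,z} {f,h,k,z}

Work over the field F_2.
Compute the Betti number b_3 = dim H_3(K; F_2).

b_3=0

n_0=7 n_1=20 n_2=21 n_3=7  [Z2]
∂1: piv[af,ah,aj,ak,au,az] rk=6  ker:fh,fj,fk,fu,fz,hj,hk,hu,hz,ju,jz,ku,kz,uz
∂2: piv[afh,afj,afk,afu,afz,ahj,ahk,ahu,ahz,aju,ajz,akz] rk=12  ker:fhk,fhu,fhz,fju,fjz,fkz,hju,hjz,hkz
∂3: piv[afhk,afhz,afju,afjz,ahju,ahjz,fhkz] rk=7
b_3=(7−7)−0=0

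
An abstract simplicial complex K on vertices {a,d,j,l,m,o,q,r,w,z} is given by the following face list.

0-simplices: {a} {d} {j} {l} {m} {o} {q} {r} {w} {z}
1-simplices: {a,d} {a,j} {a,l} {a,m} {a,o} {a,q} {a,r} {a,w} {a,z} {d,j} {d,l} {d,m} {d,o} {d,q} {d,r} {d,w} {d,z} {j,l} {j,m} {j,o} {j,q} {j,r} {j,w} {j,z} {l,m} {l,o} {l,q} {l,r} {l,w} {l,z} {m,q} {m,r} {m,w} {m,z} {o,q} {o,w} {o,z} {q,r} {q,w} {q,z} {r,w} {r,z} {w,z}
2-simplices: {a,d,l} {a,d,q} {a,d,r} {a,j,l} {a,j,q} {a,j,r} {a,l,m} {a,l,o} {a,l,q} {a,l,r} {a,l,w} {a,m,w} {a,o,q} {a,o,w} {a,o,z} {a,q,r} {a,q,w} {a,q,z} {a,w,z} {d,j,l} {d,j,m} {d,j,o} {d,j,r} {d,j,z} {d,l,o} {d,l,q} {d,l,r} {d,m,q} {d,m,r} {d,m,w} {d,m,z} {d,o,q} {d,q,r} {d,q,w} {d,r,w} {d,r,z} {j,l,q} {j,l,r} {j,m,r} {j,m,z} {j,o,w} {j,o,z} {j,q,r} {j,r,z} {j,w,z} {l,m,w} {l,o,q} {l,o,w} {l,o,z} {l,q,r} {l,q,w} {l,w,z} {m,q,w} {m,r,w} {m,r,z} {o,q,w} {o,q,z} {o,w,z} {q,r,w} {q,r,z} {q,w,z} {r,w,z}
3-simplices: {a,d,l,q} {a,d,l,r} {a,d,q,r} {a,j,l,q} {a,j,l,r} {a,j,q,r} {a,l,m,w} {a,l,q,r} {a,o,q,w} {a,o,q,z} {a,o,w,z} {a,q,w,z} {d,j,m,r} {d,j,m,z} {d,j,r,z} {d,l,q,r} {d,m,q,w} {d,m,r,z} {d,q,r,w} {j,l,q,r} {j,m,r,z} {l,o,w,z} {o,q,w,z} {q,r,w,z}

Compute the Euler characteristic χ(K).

n_0=10 n_1=43 n_2=62 n_3=24
χ=+10−43+62−24=5

χ(K)=5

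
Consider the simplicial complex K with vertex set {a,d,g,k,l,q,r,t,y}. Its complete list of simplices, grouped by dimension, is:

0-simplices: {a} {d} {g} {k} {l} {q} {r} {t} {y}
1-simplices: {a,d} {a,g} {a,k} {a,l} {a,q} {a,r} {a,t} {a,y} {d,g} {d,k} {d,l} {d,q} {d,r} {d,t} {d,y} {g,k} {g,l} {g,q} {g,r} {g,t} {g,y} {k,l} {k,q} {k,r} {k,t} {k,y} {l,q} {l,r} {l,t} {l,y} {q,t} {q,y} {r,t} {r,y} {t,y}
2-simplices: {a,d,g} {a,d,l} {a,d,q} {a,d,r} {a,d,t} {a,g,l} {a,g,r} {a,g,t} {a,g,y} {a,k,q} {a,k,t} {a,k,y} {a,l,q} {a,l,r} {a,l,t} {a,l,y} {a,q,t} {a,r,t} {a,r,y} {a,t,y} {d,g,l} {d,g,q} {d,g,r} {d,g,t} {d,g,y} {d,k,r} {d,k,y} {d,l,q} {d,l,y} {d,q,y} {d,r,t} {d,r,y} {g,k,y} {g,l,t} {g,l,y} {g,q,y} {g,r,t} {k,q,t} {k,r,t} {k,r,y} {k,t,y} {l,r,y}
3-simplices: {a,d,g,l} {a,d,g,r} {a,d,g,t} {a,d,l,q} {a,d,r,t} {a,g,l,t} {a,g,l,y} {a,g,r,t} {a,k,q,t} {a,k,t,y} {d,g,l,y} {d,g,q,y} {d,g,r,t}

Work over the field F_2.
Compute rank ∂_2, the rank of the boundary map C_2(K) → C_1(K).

rank∂_2=26

n_0=9 n_1=35 n_2=42 n_3=13  [Z2]
∂1: piv[ad,ag,ak,al,aq,ar,at,ay] rk=8  ker:dg,dk,dl,dq,dr,dt,dy,gk,gl,gq,gr,gt,gy,kl,kq,kr,kt,ky,lq,lr,lt,ly,qt,qy,rt,ry,ty
∂2: piv[adg,adl,adq,adr,adt,agl,agr,agt,agy,akq,akt,aky,alq,alr,alt,aly,aqt,art,ary,aty,dgq,dgy,dkr,dky,dqy,gky] rk=26  ker:dgl,dgr,dgt,dlq,dly,drt,dry,glt,gly,gqy,grt,kqt,krt,kry,kty,lry
∂3: piv[adgl,adgr,adgt,adlq,adrt,aglt,agly,agrt,akqt,akty,dgly,dgqy] rk=12  ker:dgrt
rk∂_2=26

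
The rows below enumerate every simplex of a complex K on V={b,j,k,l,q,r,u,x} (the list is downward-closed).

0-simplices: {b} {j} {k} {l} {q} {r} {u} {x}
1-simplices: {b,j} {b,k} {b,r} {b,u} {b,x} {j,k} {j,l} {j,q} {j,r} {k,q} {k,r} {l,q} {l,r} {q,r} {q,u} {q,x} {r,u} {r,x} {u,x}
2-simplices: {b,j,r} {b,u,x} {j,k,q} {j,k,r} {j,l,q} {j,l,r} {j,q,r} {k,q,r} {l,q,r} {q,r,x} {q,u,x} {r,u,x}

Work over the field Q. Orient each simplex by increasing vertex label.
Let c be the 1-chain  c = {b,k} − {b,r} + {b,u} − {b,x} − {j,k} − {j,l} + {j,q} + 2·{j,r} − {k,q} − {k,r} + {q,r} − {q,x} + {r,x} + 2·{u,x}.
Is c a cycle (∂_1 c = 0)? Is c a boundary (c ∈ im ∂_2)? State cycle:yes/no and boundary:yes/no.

cycle:no boundary:no

n_0=8 n_1=19 n_2=12  [Q]
∂1: piv[bj,bk,br,bu,bx,jl,jq] rk=7  ker:jk,jr,kq,kr,lq,lr,qr,qu,qx,ru,rx,ux
∂2: piv[bjr,bux,jkq,jkr,jlq,jlr,jqr,qrx,qux,rux] rk=10  ker:kqr,lqr
∂1c = −{j} + 2·{k} − {l} − {u} + {x}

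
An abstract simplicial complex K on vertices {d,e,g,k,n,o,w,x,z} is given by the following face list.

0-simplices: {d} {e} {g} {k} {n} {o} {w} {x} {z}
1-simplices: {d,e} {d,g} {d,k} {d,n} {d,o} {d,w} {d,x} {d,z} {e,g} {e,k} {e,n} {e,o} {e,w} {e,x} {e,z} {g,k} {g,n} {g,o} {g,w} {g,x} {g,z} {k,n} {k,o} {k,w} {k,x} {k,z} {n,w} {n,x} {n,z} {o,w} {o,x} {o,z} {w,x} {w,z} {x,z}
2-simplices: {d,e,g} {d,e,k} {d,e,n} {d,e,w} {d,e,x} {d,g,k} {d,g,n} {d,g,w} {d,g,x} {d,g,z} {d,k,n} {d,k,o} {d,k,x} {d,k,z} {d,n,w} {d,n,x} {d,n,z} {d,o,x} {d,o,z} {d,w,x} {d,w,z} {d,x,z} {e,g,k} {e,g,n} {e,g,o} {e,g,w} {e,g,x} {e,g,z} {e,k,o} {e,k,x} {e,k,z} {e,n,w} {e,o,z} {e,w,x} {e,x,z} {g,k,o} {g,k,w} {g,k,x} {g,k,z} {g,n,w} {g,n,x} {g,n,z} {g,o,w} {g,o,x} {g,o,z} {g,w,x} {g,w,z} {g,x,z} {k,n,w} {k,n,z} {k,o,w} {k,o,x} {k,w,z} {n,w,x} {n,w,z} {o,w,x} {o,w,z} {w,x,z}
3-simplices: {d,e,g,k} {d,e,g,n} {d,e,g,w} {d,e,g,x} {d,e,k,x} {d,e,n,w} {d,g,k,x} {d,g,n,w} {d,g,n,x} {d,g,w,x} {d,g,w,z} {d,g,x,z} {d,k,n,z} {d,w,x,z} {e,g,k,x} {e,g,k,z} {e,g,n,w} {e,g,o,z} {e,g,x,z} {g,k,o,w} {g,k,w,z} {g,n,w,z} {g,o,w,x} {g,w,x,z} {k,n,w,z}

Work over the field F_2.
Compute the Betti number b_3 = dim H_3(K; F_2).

n_0=9 n_1=35 n_2=58 n_3=25  [Z2]
∂1: piv[de,dg,dk,dn,do,dw,dx,dz] rk=8  ker:eg,ek,en,eo,ew,ex,ez,gk,gn,go,gw,gx,gz,kn,ko,kw,kx,kz,nw,nx,nz,ow,ox,oz,wx,wz,xz
∂2: piv[deg,dek,den,dew,dex,dgk,dgn,dgw,dgx,dgz,dkn,dko,dkx,dkz,dnw,dnx,dnz,dox,doz,dwx,dwz,dxz,ego,egz,eko,gkw,gow] rk=27  ker:egk,egn,egw,egx,ekx,ekz,enw,eoz,ewx,exz,gko,gkx,gkz,gnw,gnx,gnz,gox,goz,gwx,gwz,gxz,knw,knz,kow,kox,kwz,nwx,nwz,owx,owz,wxz
∂3: piv[degk,degn,degw,degx,dekx,denw,dgkx,dgnw,dgnx,dgwx,dgwz,dgxz,dknz,dwxz,egkz,egoz,egxz,gkow,gkwz,gnwz,gowx,knwz] rk=22  ker:egkx,egnw,gwxz
b_3=(25−22)−0=3

b_3=3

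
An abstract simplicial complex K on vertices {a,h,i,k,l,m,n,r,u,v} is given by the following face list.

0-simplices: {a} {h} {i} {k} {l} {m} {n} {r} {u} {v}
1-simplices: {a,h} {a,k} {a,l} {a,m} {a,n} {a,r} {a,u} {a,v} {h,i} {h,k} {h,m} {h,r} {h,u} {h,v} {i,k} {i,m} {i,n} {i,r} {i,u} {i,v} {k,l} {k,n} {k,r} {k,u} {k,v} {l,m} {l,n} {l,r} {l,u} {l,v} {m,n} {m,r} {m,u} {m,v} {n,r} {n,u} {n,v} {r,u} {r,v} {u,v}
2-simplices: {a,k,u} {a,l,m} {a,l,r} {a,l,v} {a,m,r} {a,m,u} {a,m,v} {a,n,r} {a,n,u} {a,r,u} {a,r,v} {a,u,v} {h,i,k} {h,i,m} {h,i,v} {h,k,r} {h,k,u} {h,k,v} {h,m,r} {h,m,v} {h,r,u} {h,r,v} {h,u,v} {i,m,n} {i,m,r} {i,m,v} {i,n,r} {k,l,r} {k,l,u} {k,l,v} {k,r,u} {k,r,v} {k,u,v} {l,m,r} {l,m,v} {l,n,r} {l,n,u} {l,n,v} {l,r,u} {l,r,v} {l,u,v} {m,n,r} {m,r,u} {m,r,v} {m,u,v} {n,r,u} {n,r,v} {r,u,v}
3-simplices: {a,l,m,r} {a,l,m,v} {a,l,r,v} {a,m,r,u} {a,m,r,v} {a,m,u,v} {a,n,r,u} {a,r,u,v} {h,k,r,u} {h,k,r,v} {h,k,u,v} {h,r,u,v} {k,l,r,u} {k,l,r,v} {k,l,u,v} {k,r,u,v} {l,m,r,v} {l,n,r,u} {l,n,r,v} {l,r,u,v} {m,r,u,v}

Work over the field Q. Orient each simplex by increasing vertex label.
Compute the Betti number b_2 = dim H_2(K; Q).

n_0=10 n_1=40 n_2=48 n_3=21  [Q]
∂1: piv[ah,ak,al,am,an,ar,au,av,hi] rk=9  ker:hk,hm,hr,hu,hv,ik,im,in,ir,iu,iv,kl,kn,kr,ku,kv,lm,ln,lr,lu,lv,mn,mr,mu,mv,nr,nu,nv,ru,rv,uv
∂2: piv[aku,alm,alr,alv,amr,amu,amv,anr,anu,aru,arv,auv,hik,him,hiv,hkr,hku,hkv,hmr,hmv,hru,imn,imr,inr,klr,klu,lnr,lnv] rk=28  ker:hrv,huv,imv,klv,kru,krv,kuv,lmr,lmv,lnu,lru,lrv,luv,mnr,mru,mrv,muv,nru,nrv,ruv
∂3: piv[almr,almv,alrv,amru,amrv,amuv,anru,aruv,hkru,hkrv,hkuv,hruv,klru,klrv,kluv,lnru,lnrv] rk=17  ker:kruv,lmrv,lruv,mruv
b_2=(48−28)−17=3

b_2=3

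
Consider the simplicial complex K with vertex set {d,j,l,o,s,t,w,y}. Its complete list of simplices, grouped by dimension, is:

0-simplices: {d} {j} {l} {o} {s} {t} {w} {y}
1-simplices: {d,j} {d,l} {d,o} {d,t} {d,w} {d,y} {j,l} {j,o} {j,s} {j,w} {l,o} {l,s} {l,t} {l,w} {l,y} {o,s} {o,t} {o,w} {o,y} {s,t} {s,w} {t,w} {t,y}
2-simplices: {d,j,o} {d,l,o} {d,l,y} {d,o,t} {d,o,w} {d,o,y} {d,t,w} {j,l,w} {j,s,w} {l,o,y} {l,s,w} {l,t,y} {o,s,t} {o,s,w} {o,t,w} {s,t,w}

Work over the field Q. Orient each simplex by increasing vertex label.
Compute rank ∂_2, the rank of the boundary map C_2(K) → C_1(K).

n_0=8 n_1=23 n_2=16  [Q]
∂1: piv[dj,dl,do,dt,dw,dy,js] rk=7  ker:jl,jo,jw,lo,ls,lt,lw,ly,os,ot,ow,oy,st,sw,tw,ty
∂2: piv[djo,dlo,dly,dot,dow,doy,dtw,jlw,jsw,lsw,lty,ost,osw] rk=13  ker:loy,otw,stw
rk∂_2=13

rank∂_2=13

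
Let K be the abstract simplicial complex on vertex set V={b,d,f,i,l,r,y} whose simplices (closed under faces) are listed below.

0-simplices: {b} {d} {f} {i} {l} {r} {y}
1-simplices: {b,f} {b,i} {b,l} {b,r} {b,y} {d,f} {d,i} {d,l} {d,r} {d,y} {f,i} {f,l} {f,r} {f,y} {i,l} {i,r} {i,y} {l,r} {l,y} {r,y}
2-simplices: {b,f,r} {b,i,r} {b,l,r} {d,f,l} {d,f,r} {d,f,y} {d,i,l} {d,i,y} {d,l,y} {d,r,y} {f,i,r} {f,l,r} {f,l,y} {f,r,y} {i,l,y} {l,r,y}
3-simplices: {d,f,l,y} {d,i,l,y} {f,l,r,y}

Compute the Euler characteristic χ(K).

n_0=7 n_1=20 n_2=16 n_3=3
χ=+7−20+16−3=0

χ(K)=0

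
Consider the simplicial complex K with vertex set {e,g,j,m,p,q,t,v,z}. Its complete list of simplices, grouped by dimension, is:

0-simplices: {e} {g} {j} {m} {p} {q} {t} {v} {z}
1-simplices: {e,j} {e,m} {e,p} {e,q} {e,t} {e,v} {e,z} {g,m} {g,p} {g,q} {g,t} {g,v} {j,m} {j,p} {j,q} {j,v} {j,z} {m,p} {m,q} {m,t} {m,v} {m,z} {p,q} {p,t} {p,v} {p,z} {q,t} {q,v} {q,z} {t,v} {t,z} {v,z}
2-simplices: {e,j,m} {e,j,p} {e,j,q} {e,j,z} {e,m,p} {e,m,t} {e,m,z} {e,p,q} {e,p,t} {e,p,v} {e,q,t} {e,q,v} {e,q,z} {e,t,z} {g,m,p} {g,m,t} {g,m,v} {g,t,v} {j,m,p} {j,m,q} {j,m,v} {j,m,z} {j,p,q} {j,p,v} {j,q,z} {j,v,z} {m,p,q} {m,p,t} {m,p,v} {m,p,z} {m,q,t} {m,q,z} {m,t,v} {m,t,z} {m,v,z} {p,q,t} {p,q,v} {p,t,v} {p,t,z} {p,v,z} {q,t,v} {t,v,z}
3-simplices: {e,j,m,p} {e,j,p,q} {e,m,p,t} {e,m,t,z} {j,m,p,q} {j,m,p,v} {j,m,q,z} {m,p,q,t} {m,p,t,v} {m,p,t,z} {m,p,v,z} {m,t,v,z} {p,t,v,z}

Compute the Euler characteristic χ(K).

χ(K)=6

n_0=9 n_1=32 n_2=42 n_3=13
χ=+9−32+42−13=6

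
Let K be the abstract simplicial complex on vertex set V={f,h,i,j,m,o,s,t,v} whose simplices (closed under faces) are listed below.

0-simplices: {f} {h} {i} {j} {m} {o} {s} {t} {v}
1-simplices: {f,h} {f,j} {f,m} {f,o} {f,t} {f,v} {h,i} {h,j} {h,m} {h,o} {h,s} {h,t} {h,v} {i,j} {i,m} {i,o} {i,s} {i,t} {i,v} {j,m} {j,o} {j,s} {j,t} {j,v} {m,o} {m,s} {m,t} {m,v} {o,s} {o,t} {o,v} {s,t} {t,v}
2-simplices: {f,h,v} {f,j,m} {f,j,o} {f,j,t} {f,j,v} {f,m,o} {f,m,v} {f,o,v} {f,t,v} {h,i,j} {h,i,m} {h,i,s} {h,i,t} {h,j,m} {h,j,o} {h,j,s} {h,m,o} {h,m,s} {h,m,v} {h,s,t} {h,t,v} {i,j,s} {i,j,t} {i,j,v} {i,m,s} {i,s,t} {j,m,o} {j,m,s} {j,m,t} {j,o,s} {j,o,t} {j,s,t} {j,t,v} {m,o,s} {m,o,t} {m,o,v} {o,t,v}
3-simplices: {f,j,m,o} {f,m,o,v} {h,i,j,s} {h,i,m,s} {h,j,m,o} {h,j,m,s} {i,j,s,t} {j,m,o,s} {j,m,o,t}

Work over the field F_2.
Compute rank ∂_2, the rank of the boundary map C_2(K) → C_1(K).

n_0=9 n_1=33 n_2=37 n_3=9  [Z2]
∂1: piv[fh,fj,fm,fo,ft,fv,hi,hs] rk=8  ker:hj,hm,ho,ht,hv,ij,im,io,is,it,iv,jm,jo,js,jt,jv,mo,ms,mt,mv,os,ot,ov,st,tv
∂2: piv[fhv,fjm,fjo,fjt,fjv,fmo,fmv,fov,ftv,hij,him,his,hit,hjm,hjo,hjs,hms,hmv,hst,htv,ijv,jmt,jos,jot] rk=24  ker:hmo,ijs,ijt,ims,ist,jmo,jms,jst,jtv,mos,mot,mov,otv
∂3: piv[fjmo,fmov,hijs,hims,hjmo,hjms,ijst,jmos,jmot] rk=9
rk∂_2=24

rank∂_2=24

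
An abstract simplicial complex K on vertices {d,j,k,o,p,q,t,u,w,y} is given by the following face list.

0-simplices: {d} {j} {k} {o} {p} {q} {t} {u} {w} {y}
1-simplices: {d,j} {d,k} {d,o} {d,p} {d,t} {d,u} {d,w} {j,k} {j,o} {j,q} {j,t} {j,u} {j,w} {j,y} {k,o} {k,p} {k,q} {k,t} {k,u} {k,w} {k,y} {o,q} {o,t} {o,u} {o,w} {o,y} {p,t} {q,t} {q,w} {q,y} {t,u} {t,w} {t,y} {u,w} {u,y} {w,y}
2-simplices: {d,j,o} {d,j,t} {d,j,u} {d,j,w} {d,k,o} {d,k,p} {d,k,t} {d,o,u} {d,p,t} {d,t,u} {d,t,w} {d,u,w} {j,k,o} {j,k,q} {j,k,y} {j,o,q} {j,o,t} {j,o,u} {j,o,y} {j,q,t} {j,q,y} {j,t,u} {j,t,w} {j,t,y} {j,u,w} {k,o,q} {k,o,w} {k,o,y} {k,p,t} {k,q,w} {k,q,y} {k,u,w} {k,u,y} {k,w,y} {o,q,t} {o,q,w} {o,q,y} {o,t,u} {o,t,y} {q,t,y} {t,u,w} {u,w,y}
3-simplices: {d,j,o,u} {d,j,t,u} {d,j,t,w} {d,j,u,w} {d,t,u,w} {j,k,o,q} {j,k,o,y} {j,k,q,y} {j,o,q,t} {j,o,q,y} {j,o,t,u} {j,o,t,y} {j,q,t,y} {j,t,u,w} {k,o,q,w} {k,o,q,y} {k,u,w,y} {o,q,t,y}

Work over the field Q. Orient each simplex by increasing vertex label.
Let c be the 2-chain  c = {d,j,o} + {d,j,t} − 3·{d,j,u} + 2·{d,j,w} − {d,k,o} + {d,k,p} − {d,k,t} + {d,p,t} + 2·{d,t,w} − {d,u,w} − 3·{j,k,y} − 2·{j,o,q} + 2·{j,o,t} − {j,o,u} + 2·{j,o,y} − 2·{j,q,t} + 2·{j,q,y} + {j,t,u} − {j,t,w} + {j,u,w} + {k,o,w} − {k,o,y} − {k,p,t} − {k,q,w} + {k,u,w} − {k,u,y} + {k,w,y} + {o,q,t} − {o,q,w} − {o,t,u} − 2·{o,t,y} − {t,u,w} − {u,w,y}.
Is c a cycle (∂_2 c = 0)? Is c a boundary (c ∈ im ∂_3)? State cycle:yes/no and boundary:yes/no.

cycle:no boundary:no

n_0=10 n_1=36 n_2=42 n_3=18  [Q]
∂1: piv[dj,dk,do,dp,dt,du,dw,jq,jy] rk=9  ker:jk,jo,jt,ju,jw,ko,kp,kq,kt,ku,kw,ky,oq,ot,ou,ow,oy,pt,qt,qw,qy,tu,tw,ty,uw,uy,wy
∂2: piv[djo,djt,dju,djw,dko,dkp,dkt,dou,dpt,dtu,dtw,duw,jko,jkq,jky,joq,jot,joy,jqt,jqy,jty,kow,kqw,kuw,kuy,kwy] rk=26  ker:jou,jtu,jtw,juw,koq,koy,kpt,kqy,oqt,oqw,oqy,otu,oty,qty,tuw,uwy
∂3: piv[djou,djtu,djtw,djuw,dtuw,jkoq,jkoy,jkqy,joqt,joqy,jotu,joty,jqty,koqw,kuwy] rk=15  ker:jtuw,koqy,oqty
∂2c = {d,j} − {d,k} + {d,t} + 2·{d,u} − 3·{d,w} − 3·{j,k} + 2·{j,o} + 2·{j,q} + {j,t} − 2·{j,u} + 2·{j,w} − {j,y} − {k,o} − {k,q} − 2·{k,y} − 2·{o,q} − 2·{o,t} + 2·{o,w} + 3·{o,y} − {q,t} − 2·{q,w} + 2·{q,y} − {t,u} + 2·{t,w} − 2·{t,y} − {u,w}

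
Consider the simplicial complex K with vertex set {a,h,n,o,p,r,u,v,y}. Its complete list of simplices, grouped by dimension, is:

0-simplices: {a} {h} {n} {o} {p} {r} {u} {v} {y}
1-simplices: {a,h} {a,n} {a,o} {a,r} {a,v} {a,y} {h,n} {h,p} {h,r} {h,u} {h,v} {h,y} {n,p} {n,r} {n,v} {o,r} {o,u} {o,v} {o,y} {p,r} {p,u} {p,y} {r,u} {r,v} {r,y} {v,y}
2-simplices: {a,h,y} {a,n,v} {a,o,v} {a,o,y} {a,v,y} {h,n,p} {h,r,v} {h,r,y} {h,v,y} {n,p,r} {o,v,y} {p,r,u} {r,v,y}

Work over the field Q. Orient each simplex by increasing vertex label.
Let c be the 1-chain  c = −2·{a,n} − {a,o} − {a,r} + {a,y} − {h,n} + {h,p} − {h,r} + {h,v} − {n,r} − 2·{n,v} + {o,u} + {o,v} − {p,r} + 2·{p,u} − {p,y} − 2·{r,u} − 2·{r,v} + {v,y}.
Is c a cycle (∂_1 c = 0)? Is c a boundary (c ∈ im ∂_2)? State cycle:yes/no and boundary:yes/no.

cycle:no boundary:no

n_0=9 n_1=26 n_2=13  [Q]
∂1: piv[ah,an,ao,ar,av,ay,hp,hu] rk=8  ker:hn,hr,hv,hy,np,nr,nv,or,ou,ov,oy,pr,pu,py,ru,rv,ry,vy
∂2: piv[ahy,anv,aov,aoy,avy,hnp,hrv,hry,hvy,npr,pru] rk=11  ker:ovy,rvy
∂1c = 3·{a} − 3·{o} + {p} + {u} − 3·{v} + {y}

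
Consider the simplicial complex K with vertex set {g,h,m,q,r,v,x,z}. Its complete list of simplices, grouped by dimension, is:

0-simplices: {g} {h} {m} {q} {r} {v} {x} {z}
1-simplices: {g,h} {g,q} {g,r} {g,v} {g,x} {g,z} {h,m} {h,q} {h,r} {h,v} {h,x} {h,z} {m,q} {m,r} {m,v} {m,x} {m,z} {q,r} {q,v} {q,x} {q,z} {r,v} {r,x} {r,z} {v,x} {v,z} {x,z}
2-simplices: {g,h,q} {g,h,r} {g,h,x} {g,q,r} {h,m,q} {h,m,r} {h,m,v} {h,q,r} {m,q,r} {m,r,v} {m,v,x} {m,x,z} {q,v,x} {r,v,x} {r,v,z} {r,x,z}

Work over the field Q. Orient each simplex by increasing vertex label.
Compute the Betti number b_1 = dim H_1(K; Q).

b_1=6

n_0=8 n_1=27 n_2=16  [Q]
∂1: piv[gh,gq,gr,gv,gx,gz,hm] rk=7  ker:hq,hr,hv,hx,hz,mq,mr,mv,mx,mz,qr,qv,qx,qz,rv,rx,rz,vx,vz,xz
∂2: piv[ghq,ghr,ghx,gqr,hmq,hmr,hmv,mrv,mvx,mxz,qvx,rvx,rvz,rxz] rk=14  ker:hqr,mqr
b_1=(27−7)−14=6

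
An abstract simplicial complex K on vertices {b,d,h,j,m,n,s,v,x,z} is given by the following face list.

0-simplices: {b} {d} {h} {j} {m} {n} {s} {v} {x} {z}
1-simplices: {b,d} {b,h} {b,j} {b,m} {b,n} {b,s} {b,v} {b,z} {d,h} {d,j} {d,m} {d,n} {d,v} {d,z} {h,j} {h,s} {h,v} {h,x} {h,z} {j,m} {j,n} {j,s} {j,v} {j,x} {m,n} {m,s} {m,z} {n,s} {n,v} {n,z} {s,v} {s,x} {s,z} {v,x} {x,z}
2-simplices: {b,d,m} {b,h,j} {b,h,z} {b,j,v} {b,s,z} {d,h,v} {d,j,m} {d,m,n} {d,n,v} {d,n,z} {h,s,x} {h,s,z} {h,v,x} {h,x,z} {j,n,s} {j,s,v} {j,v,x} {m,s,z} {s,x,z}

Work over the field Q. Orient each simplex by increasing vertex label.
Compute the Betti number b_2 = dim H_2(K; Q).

b_2=1

n_0=10 n_1=35 n_2=19  [Q]
∂1: piv[bd,bh,bj,bm,bn,bs,bv,bz,hx] rk=9  ker:dh,dj,dm,dn,dv,dz,hj,hs,hv,hz,jm,jn,js,jv,jx,mn,ms,mz,ns,nv,nz,sv,sx,sz,vx,xz
∂2: piv[bdm,bhj,bhz,bjv,bsz,dhv,djm,dmn,dnv,dnz,hsx,hsz,hvx,hxz,jns,jsv,jvx,msz] rk=18  ker:sxz
b_2=(19−18)−0=1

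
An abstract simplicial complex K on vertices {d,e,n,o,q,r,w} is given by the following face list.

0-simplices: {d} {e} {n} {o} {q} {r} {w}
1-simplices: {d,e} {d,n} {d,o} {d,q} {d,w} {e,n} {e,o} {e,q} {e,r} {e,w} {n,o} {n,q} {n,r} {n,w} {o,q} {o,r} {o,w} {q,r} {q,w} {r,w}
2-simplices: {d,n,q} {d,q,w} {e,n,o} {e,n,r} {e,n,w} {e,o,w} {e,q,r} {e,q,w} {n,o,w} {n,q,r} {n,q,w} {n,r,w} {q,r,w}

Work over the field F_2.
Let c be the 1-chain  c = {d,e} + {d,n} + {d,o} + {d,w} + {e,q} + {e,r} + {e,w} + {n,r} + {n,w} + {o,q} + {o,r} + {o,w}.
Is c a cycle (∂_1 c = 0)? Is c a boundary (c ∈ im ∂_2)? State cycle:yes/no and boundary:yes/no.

cycle:no boundary:no

n_0=7 n_1=20 n_2=13  [Z2]
∂1: piv[de,dn,do,dq,dw,er] rk=6  ker:en,eo,eq,ew,no,nq,nr,nw,oq,or,ow,qr,qw,rw
∂2: piv[dnq,dqw,eno,enr,enw,eow,eqr,eqw,nqr,nrw] rk=10  ker:now,nqw,qrw
∂1c = {n} + {r}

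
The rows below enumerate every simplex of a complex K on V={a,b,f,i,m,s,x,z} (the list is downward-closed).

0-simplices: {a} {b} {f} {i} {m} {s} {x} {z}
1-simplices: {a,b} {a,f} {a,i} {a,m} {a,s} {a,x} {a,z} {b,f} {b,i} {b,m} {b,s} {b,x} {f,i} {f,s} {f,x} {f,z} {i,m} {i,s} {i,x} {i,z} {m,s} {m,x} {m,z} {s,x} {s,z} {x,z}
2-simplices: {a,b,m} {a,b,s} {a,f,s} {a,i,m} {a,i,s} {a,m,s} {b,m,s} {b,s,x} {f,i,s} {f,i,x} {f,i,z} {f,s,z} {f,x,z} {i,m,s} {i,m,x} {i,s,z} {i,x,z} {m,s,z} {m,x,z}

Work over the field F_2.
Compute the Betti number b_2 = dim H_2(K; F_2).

b_2=5

n_0=8 n_1=26 n_2=19  [Z2]
∂1: piv[ab,af,ai,am,as,ax,az] rk=7  ker:bf,bi,bm,bs,bx,fi,fs,fx,fz,im,is,ix,iz,ms,mx,mz,sx,sz,xz
∂2: piv[abm,abs,afs,aim,ais,ams,bsx,fis,fix,fiz,fsz,fxz,imx,msz] rk=14  ker:bms,ims,isz,ixz,mxz
b_2=(19−14)−0=5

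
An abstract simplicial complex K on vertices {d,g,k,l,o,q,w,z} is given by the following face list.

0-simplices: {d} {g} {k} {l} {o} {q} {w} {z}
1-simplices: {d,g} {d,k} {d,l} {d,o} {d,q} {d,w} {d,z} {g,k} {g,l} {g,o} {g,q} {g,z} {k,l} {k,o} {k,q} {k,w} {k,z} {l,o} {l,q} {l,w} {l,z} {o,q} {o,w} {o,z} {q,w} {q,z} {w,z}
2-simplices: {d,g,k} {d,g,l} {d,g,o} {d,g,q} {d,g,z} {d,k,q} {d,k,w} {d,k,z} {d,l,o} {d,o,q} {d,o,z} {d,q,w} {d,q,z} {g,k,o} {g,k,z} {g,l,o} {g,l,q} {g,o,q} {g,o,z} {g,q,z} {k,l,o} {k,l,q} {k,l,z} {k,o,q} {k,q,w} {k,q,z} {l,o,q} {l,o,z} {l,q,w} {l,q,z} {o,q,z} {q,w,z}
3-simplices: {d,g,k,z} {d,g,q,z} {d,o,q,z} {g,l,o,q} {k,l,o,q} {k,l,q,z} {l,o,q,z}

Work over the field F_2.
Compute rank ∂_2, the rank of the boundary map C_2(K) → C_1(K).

rank∂_2=19

n_0=8 n_1=27 n_2=32 n_3=7  [Z2]
∂1: piv[dg,dk,dl,do,dq,dw,dz] rk=7  ker:gk,gl,go,gq,gz,kl,ko,kq,kw,kz,lo,lq,lw,lz,oq,ow,oz,qw,qz,wz
∂2: piv[dgk,dgl,dgo,dgq,dgz,dkq,dkw,dkz,dlo,doq,doz,dqw,dqz,gko,glq,klo,klz,lqw,qwz] rk=19  ker:gkz,glo,goq,goz,gqz,klq,koq,kqw,kqz,loq,loz,lqz,oqz
∂3: piv[dgkz,dgqz,doqz,gloq,kloq,klqz,loqz] rk=7
rk∂_2=19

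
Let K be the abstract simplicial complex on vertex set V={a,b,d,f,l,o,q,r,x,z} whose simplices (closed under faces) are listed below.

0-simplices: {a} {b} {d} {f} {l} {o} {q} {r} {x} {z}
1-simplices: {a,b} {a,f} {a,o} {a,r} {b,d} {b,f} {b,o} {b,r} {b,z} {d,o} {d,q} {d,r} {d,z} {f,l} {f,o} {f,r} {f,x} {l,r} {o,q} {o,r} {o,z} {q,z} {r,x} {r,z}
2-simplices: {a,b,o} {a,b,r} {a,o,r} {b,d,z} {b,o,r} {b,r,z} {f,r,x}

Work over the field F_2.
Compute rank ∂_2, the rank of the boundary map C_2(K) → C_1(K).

n_0=10 n_1=24 n_2=7  [Z2]
∂1: piv[ab,af,ao,ar,bd,bz,dq,fl,fx] rk=9  ker:bf,bo,br,do,dr,dz,fo,fr,lr,oq,or,oz,qz,rx,rz
∂2: piv[abo,abr,aor,bdz,brz,frx] rk=6  ker:bor
rk∂_2=6

rank∂_2=6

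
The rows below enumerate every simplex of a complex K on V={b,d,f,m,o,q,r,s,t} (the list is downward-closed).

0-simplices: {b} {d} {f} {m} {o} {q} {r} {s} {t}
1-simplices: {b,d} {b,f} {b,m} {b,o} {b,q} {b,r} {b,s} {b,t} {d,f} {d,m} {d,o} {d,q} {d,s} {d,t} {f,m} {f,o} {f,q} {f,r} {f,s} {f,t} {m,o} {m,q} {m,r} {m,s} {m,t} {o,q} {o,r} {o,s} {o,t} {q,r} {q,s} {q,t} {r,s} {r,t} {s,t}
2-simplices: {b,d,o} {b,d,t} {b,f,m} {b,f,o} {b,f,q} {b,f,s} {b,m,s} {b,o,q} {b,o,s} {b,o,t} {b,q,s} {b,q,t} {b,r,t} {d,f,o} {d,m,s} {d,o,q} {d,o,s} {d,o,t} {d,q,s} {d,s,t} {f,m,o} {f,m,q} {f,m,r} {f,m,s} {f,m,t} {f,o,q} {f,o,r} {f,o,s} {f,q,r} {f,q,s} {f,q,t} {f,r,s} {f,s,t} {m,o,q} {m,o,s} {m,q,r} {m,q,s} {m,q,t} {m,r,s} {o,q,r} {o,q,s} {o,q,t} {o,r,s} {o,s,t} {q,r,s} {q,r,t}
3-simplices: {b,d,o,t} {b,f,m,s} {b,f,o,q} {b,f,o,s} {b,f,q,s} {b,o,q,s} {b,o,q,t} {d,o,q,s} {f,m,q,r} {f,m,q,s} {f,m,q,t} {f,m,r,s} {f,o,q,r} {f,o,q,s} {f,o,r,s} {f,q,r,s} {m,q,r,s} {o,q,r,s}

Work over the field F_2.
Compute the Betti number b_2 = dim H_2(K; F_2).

n_0=9 n_1=35 n_2=46 n_3=18  [Z2]
∂1: piv[bd,bf,bm,bo,bq,br,bs,bt] rk=8  ker:df,dm,do,dq,ds,dt,fm,fo,fq,fr,fs,ft,mo,mq,mr,ms,mt,oq,or,os,ot,qr,qs,qt,rs,rt,st
∂2: piv[bdo,bdt,bfm,bfo,bfq,bfs,bms,boq,bos,bot,bqs,bqt,brt,dfo,dms,doq,dos,dst,fmo,fmq,fmr,fmt,for,fqr,fqt,frs,qrt] rk=27  ker:dot,dqs,fms,foq,fos,fqs,fst,moq,mos,mqr,mqs,mqt,mrs,oqr,oqs,oqt,ors,ost,qrs
∂3: piv[bdot,bfms,bfoq,bfos,bfqs,boqs,boqt,doqs,fmqr,fmqs,fmqt,fmrs,foqr,fors,fqrs] rk=15  ker:foqs,mqrs,oqrs
b_2=(46−27)−15=4

b_2=4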